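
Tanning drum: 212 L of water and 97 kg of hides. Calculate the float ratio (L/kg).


2.2

Float ratio = water / hide weight
Ratio = 212 / 97 = 2.2


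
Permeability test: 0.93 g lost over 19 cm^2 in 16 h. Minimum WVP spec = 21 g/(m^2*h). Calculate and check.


WVP = 0.93 / (19 x 16) x 10000 = 30.59 g/(m^2*h)
Minimum: 21 g/(m^2*h)
Meets spec: Yes


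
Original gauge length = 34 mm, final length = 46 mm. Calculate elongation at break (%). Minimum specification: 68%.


Elongation = 35.3%
Meets spec: No


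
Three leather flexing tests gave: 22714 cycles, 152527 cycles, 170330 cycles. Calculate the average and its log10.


Average = 115190 cycles
log10 = 5.06


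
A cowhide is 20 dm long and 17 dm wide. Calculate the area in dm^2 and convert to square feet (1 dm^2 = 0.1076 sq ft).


Area = 20 x 17 = 340 dm^2
Conversion: 340 x 0.1076 = 36.58 sq ft


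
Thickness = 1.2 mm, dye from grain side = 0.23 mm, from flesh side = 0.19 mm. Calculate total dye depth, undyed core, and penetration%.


Total dyed = 0.23 + 0.19 = 0.42 mm
Undyed core = 1.2 - 0.42 = 0.78 mm
Penetration = 0.42 / 1.2 x 100 = 35.0%


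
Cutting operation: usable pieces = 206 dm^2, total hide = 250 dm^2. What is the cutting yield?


Yield = usable / total x 100
Yield = 206 / 250 x 100 = 82.4%


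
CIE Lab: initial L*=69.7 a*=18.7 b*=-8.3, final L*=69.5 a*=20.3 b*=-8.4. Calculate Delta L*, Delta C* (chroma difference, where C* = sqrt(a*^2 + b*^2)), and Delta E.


Delta L* = -0.2
Delta C* = 1.51
Delta E = 1.62


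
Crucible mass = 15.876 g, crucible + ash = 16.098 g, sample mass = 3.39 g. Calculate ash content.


Ash mass = 16.098 - 15.876 = 0.222 g
Ash% = 0.222 / 3.39 x 100 = 6.55%


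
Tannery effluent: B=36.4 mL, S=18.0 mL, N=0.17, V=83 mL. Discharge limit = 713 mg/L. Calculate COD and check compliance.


COD = 301.5 mg/L
Compliant: Yes


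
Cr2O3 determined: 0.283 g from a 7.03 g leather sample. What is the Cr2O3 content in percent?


4.03%

Cr2O3% = 0.283 / 7.03 x 100
Cr2O3% = 4.03%


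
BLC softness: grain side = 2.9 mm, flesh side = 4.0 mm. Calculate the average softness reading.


3.45 mm


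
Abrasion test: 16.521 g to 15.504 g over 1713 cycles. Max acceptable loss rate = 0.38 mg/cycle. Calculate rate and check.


Rate = 0.594 mg/cycle
Passes: No


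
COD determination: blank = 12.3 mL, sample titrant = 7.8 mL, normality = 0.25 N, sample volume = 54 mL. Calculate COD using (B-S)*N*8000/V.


COD = (12.3 - 7.8) x 0.25 x 8000 / 54
COD = 4.5 x 0.25 x 8000 / 54
COD = 166.7 mg/L


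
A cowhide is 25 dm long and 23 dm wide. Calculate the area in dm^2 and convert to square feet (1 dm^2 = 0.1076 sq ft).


575 dm^2
61.87 sq ft

Area = 25 x 23 = 575 dm^2
Conversion: 575 x 0.1076 = 61.87 sq ft


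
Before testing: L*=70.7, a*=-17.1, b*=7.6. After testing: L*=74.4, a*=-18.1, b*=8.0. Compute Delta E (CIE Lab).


Delta E = 3.85


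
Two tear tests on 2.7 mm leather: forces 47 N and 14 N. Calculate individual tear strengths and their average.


Tear 1 = 17.4 N/mm
Tear 2 = 5.2 N/mm
Average = 11.3 N/mm


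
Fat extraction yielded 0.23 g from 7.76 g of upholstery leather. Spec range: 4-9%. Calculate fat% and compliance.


Fat content = 3.0%
Compliant: No


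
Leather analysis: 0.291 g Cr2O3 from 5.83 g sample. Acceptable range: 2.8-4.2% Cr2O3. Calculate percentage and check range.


Cr2O3 = 4.99%
Within range: No


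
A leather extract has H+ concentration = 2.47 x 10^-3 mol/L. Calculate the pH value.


pH = -log10[H+]
pH = -log10(2.47 x 10^-3) = 2.61


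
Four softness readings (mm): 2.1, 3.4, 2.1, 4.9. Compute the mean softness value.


3.13 mm


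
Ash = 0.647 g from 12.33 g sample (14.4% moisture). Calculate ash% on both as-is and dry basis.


As-is ash% = 0.647 / 12.33 x 100 = 5.25%
Dry mass = 12.33 x (100 - 14.4) / 100 = 10.55448 g
Dry-basis ash% = 0.647 / 10.55448 x 100 = 6.13%


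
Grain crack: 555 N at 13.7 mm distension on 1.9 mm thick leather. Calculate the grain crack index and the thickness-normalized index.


Crack index = 555 / 13.7 = 40.5 N/mm
Normalized = 40.5 / 1.9 = 21.3 N/mm per mm


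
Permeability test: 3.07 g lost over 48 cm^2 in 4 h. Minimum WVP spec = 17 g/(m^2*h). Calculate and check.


WVP = 3.07 / (48 x 4) x 10000 = 159.90 g/(m^2*h)
Minimum: 17 g/(m^2*h)
Meets spec: Yes


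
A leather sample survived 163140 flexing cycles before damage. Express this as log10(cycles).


5.21


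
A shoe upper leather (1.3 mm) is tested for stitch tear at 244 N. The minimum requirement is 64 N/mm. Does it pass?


STS = 187.7 N/mm
Passes: Yes

STS = 244 / 1.3 = 187.7 N/mm
Minimum required: 64 N/mm
Passes: Yes


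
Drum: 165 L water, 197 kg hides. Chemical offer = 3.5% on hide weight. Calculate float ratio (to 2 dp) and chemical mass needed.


Float ratio = 165 / 197 = 0.84
Chemical = 197 x 3.5 / 100 = 6.895 kg


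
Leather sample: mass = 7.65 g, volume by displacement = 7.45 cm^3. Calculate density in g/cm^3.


1.027 g/cm^3


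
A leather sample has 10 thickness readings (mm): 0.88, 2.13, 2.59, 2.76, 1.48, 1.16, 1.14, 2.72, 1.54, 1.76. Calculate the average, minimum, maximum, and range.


Sum = 18.16
Average = 18.16 / 10 = 1.82 mm
Minimum = 0.88 mm
Maximum = 2.76 mm
Range = 2.76 - 0.88 = 1.88 mm


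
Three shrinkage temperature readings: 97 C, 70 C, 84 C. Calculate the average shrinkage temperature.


83.7 C


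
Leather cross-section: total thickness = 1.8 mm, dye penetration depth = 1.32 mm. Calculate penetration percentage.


Penetration% = 1.32 / 1.8 x 100
Penetration = 73.3%


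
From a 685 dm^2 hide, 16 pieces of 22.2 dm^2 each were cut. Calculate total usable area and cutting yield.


Usable area = 355.2 dm^2
Yield = 51.9%

Total usable = 16 x 22.2 = 355.2 dm^2
Yield = 355.2 / 685 x 100 = 51.9%


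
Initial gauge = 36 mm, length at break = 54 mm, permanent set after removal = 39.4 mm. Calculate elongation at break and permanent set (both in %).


Elongation at break = (54 - 36) / 36 x 100 = 50.0%
Permanent set = (39.4 - 36) / 36 x 100 = 9.4%


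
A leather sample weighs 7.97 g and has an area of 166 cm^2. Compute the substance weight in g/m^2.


Substance weight = mass / area x 10000
SW = 7.97 / 166 x 10000
SW = 480.1 g/m^2


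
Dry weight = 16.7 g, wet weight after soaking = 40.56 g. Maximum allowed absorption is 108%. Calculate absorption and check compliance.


Absorption = 142.9%
Compliant: No


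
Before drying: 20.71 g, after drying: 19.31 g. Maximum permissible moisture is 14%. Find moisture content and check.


MC = (20.71 - 19.31) / 20.71 x 100 = 6.8%
Maximum: 14%
Acceptable: Yes


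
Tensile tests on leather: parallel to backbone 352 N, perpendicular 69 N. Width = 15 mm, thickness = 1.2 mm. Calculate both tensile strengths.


Area = 15 x 1.2 = 18.0 mm^2
TS (parallel) = 352 / 18.0 = 19.56 N/mm^2
TS (perpendicular) = 69 / 18.0 = 3.83 N/mm^2


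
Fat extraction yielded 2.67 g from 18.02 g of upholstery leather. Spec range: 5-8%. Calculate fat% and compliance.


Fat% = 2.67 / 18.02 x 100 = 14.8%
Spec range: 5-8%
Compliant: No


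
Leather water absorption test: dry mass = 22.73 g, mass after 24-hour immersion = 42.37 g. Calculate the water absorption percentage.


86.4%


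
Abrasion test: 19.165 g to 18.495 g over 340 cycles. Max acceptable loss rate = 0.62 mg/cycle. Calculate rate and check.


Loss = 19.165 - 18.495 = 0.670 g
Rate = 0.670 g / 340 cycles x 1000 = 1.971 mg/cycle
Max = 0.62 mg/cycle
Passes: No


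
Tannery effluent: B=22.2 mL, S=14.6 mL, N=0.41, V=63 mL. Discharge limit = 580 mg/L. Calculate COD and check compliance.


COD = 395.7 mg/L
Compliant: Yes


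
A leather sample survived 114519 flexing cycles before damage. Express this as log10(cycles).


log10(114519) = 5.06


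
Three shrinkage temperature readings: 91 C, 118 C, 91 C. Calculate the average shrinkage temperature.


100.0 C

Average = (91 + 118 + 91) / 3
Average = 300 / 3 = 100.0 C


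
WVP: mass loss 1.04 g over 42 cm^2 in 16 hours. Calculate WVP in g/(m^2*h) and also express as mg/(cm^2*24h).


WVP = 1.04 / (42 x 16) x 10000 = 15.48 g/(m^2*h)
Mass loss in mg = 1.04 x 1000 = 1040 mg
Per cm^2 per 24h in mg: 1040 x 24 / (42 x 16) = 24960 / 672 = 37.14 mg/(cm^2*24h)


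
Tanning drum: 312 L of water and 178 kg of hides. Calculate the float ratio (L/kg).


Float ratio = water / hide weight
Ratio = 312 / 178 = 1.8


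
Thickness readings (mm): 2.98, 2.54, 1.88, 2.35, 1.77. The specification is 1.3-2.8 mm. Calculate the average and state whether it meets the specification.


Sum = 11.52
Average = 11.52 / 5 = 2.30 mm
Specification range: 1.3 to 2.8 mm
Within spec: Yes


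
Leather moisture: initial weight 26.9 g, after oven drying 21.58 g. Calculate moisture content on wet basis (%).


Moisture = 26.9 - 21.58 = 5.32 g
MC = 5.32 / 26.9 x 100 = 19.8%


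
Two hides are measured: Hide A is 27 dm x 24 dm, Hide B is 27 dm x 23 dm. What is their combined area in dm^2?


1269 dm^2

Hide A area = 27 x 24 = 648 dm^2
Hide B area = 27 x 23 = 621 dm^2
Total = 648 + 621 = 1269 dm^2


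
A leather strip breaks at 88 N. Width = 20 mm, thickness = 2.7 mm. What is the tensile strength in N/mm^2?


1.63 N/mm^2

Cross-sectional area = 20 x 2.7 = 54.0 mm^2
Tensile strength = 88 / 54.0 = 1.63 N/mm^2


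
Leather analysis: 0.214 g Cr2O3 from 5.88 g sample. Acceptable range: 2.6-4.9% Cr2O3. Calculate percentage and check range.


Cr2O3 = 3.64%
Within range: Yes

Cr2O3% = 0.214 / 5.88 x 100 = 3.64%
Acceptable range: 2.6 to 4.9%
Within range: Yes


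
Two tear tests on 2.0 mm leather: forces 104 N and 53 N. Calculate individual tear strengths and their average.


Tear 1 = 52.0 N/mm
Tear 2 = 26.5 N/mm
Average = 39.3 N/mm


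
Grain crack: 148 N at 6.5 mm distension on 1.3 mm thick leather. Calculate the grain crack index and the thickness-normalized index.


Crack index = 22.8 N/mm
Normalized index = 17.5 N/mm per mm

Crack index = 148 / 6.5 = 22.8 N/mm
Normalized = 22.8 / 1.3 = 17.5 N/mm per mm


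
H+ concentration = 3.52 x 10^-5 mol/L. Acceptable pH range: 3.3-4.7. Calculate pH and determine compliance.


pH = 4.45
Compliant: Yes


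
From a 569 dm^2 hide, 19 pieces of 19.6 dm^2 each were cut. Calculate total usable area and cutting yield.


Usable area = 372.4 dm^2
Yield = 65.4%

Total usable = 19 x 19.6 = 372.4 dm^2
Yield = 372.4 / 569 x 100 = 65.4%


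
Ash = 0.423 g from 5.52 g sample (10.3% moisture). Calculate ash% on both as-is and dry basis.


As-is ash = 7.66%
Dry-basis ash = 8.54%


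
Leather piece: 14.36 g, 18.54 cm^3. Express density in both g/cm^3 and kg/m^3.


0.775 g/cm^3
775 kg/m^3


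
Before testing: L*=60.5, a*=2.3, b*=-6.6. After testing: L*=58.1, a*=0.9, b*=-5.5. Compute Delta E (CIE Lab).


dL = 58.1 - 60.5 = -2.4
da = 0.9 - 2.3 = -1.4
db = -5.5 - (-6.6) = 1.1
dE = sqrt((-2.4)^2 + (-1.4)^2 + (1.1)^2) = 2.99


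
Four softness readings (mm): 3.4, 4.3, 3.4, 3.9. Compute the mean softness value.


3.75 mm

Sum = 3.4 + 4.3 + 3.4 + 3.9
Mean = 15.0 / 4 = 3.75 mm


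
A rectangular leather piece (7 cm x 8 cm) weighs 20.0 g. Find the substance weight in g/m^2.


3571.4 g/m^2


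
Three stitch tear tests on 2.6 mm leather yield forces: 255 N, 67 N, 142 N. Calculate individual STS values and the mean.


STS1 = 255 / 2.6 = 98.1 N/mm
STS2 = 67 / 2.6 = 25.8 N/mm
STS3 = 142 / 2.6 = 54.6 N/mm
Mean = (98.1 + 25.8 + 54.6) / 3 = 59.5 N/mm


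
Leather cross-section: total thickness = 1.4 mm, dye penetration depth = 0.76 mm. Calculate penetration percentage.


54.3%


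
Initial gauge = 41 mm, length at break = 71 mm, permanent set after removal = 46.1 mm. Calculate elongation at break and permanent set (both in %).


Elongation at break = (71 - 41) / 41 x 100 = 73.2%
Permanent set = (46.1 - 41) / 41 x 100 = 12.4%


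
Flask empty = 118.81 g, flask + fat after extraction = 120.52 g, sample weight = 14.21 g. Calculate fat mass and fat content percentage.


Fat mass = 120.52 - 118.81 = 1.71 g
Fat% = 1.71 / 14.21 x 100 = 12.0%


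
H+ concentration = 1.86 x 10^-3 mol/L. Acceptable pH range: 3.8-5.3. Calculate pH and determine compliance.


pH = -log10(1.86 x 10^-3) = 2.73
Range: 3.8 to 5.3
Compliant: No


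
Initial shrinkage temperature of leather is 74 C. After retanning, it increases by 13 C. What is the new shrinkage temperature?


87 C

New Ts = 74 + 13 = 87 C


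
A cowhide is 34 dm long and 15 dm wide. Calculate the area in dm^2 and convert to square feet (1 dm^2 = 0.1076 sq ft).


510 dm^2
54.88 sq ft

Area = 34 x 15 = 510 dm^2
Conversion: 510 x 0.1076 = 54.88 sq ft


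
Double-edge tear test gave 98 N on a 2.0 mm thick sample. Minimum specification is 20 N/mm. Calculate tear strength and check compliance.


Tear strength = 98 / 2.0 = 49.0 N/mm
Required minimum = 20 N/mm
Compliant: Yes


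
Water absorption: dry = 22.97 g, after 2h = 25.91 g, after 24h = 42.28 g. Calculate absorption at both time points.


WA (2h) = (25.91 - 22.97) / 22.97 x 100 = 12.8%
WA (24h) = (42.28 - 22.97) / 22.97 x 100 = 84.1%


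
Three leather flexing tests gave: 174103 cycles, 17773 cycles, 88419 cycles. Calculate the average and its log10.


Average = (174103 + 17773 + 88419) / 3 = 93432 cycles
log10(93432) = 4.97


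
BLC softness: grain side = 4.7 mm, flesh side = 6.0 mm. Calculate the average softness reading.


Average = (4.7 + 6.0) / 2
Average = 5.35 mm


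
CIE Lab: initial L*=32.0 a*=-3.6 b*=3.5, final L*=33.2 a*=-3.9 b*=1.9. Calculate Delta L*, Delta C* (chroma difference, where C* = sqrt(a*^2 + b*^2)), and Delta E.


Delta L* = 33.2 - 32.0 = 1.2
C1* = sqrt((-3.6)^2 + (3.5)^2) = 5.021
C2* = sqrt((-3.9)^2 + (1.9)^2) = 4.338
Delta C* = 4.338 - 5.021 = -0.68
Delta E = sqrt((1.2)^2 + (-0.3)^2 + (-1.6)^2) = 2.02


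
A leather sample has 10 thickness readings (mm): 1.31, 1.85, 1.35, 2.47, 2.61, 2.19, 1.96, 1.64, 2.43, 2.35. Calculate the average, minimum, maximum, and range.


Sum = 20.16
Average = 20.16 / 10 = 2.02 mm
Minimum = 1.31 mm
Maximum = 2.61 mm
Range = 2.61 - 1.31 = 1.30 mm


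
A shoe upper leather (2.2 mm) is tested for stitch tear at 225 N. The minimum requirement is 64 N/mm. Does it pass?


STS = 225 / 2.2 = 102.3 N/mm
Minimum required: 64 N/mm
Passes: Yes


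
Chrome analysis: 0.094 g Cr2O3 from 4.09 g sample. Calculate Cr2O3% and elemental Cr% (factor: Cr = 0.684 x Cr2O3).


Cr2O3% = 0.094 / 4.09 x 100 = 2.30%
Cr% = 2.30 x 0.684 = 1.57%


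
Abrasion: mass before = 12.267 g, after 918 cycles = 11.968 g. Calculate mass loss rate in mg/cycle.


0.326 mg/cycle


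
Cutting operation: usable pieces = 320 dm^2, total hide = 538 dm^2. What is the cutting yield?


Yield = usable / total x 100
Yield = 320 / 538 x 100 = 59.5%


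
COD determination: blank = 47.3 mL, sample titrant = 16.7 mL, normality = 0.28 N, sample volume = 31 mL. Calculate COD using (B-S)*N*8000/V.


COD = (47.3 - 16.7) x 0.28 x 8000 / 31
COD = 30.6 x 0.28 x 8000 / 31
COD = 2211.1 mg/L


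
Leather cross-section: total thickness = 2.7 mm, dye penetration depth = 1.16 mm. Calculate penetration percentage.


43.0%

Penetration% = 1.16 / 2.7 x 100
Penetration = 43.0%


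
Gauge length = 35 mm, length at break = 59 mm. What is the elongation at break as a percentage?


68.6%

Extension = 59 - 35 = 24 mm
Elongation = 24 / 35 x 100 = 68.6%


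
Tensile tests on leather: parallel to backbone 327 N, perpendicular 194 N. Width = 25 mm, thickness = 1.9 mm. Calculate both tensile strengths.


Parallel = 6.88 N/mm^2
Perpendicular = 4.08 N/mm^2

Area = 25 x 1.9 = 47.5 mm^2
TS (parallel) = 327 / 47.5 = 6.88 N/mm^2
TS (perpendicular) = 194 / 47.5 = 4.08 N/mm^2


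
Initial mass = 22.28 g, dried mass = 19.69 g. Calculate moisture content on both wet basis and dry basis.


Wet basis = 11.6%
Dry basis = 13.2%


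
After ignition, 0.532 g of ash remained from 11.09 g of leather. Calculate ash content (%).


4.80%

Ash% = 0.532 / 11.09 x 100
Ash% = 4.80%


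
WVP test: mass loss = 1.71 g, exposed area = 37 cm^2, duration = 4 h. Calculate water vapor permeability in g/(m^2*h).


WVP = mass_loss / (area x time) x 10000
WVP = 1.71 / (37 x 4) x 10000
WVP = 1.71 / 148 x 10000 = 115.54 g/(m^2*h)


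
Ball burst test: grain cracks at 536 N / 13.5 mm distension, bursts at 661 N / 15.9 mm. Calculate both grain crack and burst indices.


Crack index = 39.7 N/mm
Burst index = 41.6 N/mm


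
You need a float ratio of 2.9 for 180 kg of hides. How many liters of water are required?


Water = hide weight x target ratio
Water = 180 x 2.9 = 522.0 L


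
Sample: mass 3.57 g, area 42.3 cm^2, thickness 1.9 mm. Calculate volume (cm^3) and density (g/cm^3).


Volume = 8.037 cm^3
Density = 0.444 g/cm^3


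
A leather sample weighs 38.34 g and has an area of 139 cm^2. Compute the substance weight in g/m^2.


2758.3 g/m^2


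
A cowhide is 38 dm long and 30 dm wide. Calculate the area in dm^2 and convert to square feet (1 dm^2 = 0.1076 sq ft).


1140 dm^2
122.66 sq ft


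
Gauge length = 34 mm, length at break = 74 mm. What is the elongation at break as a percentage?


Extension = 74 - 34 = 40 mm
Elongation = 40 / 34 x 100 = 117.6%


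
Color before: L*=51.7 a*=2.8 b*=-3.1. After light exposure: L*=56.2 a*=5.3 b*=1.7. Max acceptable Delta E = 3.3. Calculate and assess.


Delta E = 7.04
Passes: No

dL = 4.5, da = 2.5, db = 4.8
dE = sqrt((4.5)^2 + (2.5)^2 + (4.8)^2) = 7.04
Max = 3.3
Passes: No


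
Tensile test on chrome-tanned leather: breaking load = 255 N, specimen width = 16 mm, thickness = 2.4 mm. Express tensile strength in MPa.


Cross-section = 16 x 2.4 = 38.4 mm^2
TS = 255 / 38.4 = 6.64 MPa
(1 N/mm^2 = 1 MPa)


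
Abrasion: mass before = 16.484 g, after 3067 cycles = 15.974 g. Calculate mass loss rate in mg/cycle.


Mass loss = 16.484 - 15.974 = 0.510 g
Rate = 0.510 / 3067 x 1000 = 0.166 mg/cycle


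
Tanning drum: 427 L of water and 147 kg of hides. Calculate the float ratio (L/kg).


2.9


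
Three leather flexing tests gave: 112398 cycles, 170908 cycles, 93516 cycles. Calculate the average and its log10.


Average = (112398 + 170908 + 93516) / 3 = 125607 cycles
log10(125607) = 5.10


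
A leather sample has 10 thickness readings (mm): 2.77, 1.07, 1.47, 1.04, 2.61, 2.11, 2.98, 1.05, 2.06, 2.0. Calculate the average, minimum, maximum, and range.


Average = 1.92 mm
Min = 1.04 mm
Max = 2.98 mm
Range = 1.94 mm

Sum = 19.16
Average = 19.16 / 10 = 1.92 mm
Minimum = 1.04 mm
Maximum = 2.98 mm
Range = 2.98 - 1.04 = 1.94 mm


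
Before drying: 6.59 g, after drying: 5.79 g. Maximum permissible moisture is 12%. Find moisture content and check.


MC = (6.59 - 5.79) / 6.59 x 100 = 12.1%
Maximum: 12%
Acceptable: No


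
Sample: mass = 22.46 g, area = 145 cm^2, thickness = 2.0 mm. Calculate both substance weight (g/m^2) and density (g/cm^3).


Substance weight = 1549.0 g/m^2
Density = 0.774 g/cm^3


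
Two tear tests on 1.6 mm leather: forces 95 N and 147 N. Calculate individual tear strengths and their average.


Tear 1 = 59.4 N/mm
Tear 2 = 91.9 N/mm
Average = 75.7 N/mm


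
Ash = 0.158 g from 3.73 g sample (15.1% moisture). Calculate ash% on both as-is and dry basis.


As-is ash = 4.24%
Dry-basis ash = 4.99%

As-is ash% = 0.158 / 3.73 x 100 = 4.24%
Dry mass = 3.73 x (100 - 15.1) / 100 = 3.16677 g
Dry-basis ash% = 0.158 / 3.16677 x 100 = 4.99%


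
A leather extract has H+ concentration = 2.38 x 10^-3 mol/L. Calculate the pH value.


pH = -log10[H+]
pH = -log10(2.38 x 10^-3) = 2.62


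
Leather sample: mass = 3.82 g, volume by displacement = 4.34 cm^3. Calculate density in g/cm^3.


0.880 g/cm^3

Density = mass / volume
Density = 3.82 / 4.34 = 0.880 g/cm^3


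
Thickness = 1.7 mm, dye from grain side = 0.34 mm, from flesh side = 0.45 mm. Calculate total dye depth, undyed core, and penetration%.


Total dyed = 0.34 + 0.45 = 0.79 mm
Undyed core = 1.7 - 0.79 = 0.91 mm
Penetration = 0.79 / 1.7 x 100 = 46.5%


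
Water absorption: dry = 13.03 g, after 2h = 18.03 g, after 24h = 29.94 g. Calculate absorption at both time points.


WA (2h) = (18.03 - 13.03) / 13.03 x 100 = 38.4%
WA (24h) = (29.94 - 13.03) / 13.03 x 100 = 129.8%


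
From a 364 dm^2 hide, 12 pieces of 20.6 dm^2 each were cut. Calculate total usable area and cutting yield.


Total usable = 12 x 20.6 = 247.2 dm^2
Yield = 247.2 / 364 x 100 = 67.9%


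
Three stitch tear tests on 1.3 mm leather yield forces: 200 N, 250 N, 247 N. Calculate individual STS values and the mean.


STS1 = 153.8 N/mm
STS2 = 192.3 N/mm
STS3 = 190.0 N/mm
Mean = 178.7 N/mm


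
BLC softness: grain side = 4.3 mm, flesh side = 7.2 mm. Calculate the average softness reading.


5.75 mm

Average = (4.3 + 7.2) / 2
Average = 5.75 mm


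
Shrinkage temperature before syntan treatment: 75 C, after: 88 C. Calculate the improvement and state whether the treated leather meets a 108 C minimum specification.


Improvement = 13 C
Meets 108 C spec: No


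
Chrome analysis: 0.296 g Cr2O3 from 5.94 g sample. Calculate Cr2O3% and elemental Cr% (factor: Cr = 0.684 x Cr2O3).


Cr2O3% = 0.296 / 5.94 x 100 = 4.98%
Cr% = 4.98 x 0.684 = 3.41%


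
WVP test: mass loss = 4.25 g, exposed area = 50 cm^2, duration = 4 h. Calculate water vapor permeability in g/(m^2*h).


212.50 g/(m^2*h)

WVP = mass_loss / (area x time) x 10000
WVP = 4.25 / (50 x 4) x 10000
WVP = 4.25 / 200 x 10000 = 212.50 g/(m^2*h)


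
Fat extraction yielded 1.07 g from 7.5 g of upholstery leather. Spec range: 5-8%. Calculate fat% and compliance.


Fat content = 14.3%
Compliant: No

Fat% = 1.07 / 7.5 x 100 = 14.3%
Spec range: 5-8%
Compliant: No


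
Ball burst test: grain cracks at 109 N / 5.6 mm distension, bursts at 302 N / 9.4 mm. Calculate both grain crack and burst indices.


Crack index = 109 / 5.6 = 19.5 N/mm
Burst index = 302 / 9.4 = 32.1 N/mm


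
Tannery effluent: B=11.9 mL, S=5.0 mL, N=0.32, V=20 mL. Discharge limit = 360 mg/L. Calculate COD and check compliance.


COD = (11.9 - 5.0) x 0.32 x 8000 / 20 = 883.2 mg/L
Limit: 360 mg/L
Compliant: No


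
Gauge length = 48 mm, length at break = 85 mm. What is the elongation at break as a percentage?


77.1%

Extension = 85 - 48 = 37 mm
Elongation = 37 / 48 x 100 = 77.1%


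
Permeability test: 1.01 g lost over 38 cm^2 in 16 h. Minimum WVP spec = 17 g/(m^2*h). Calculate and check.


WVP = 1.01 / (38 x 16) x 10000 = 16.61 g/(m^2*h)
Minimum: 17 g/(m^2*h)
Meets spec: No


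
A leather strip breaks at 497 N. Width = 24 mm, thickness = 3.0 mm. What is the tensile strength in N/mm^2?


Cross-sectional area = 24 x 3.0 = 72.0 mm^2
Tensile strength = 497 / 72.0 = 6.90 N/mm^2


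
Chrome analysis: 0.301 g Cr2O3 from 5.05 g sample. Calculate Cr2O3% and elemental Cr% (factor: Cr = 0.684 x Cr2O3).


Cr2O3 = 5.96%
Cr = 4.08%

Cr2O3% = 0.301 / 5.05 x 100 = 5.96%
Cr% = 5.96 x 0.684 = 4.08%


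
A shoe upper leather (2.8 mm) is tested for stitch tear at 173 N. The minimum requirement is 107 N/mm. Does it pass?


STS = 173 / 2.8 = 61.8 N/mm
Minimum required: 107 N/mm
Passes: No


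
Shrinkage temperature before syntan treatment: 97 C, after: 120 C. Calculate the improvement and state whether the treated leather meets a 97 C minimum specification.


Improvement = 120 - 97 = 23 C
Spec check: 120 C >= 97 C? Yes


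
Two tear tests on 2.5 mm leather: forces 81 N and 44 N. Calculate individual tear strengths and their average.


Tear 1 = 32.4 N/mm
Tear 2 = 17.6 N/mm
Average = 25.0 N/mm


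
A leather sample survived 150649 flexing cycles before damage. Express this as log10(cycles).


5.18

log10(150649) = 5.18


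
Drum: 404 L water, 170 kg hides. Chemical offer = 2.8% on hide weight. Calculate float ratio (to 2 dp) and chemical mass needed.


Float ratio = 2.38
Chemical needed = 4.76 kg

Float ratio = 404 / 170 = 2.38
Chemical = 170 x 2.8 / 100 = 4.76 kg


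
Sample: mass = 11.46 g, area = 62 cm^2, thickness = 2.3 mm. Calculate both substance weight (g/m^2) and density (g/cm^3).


Substance weight = 1848.4 g/m^2
Density = 0.804 g/cm^3

SW = 11.46 / 62 x 10000 = 1848.4 g/m^2
Volume = 62 x 2.3 / 10 = 14.26 cm^3
Density = 11.46 / 14.26 = 0.804 g/cm^3


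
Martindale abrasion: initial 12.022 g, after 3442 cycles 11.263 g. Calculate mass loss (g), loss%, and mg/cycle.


Loss = 12.022 - 11.263 = 0.759 g
Loss% = 0.759 / 12.022 x 100 = 6.31%
Rate = 0.759 / 3442 x 1000 = 0.221 mg/cycle


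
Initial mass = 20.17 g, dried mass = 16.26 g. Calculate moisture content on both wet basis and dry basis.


Moisture lost = 20.17 - 16.26 = 3.91 g
Wet basis MC = 3.91 / 20.17 x 100 = 19.4%
Dry basis MC = 3.91 / 16.26 x 100 = 24.0%


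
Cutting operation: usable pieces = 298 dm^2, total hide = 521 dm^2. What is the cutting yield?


Yield = usable / total x 100
Yield = 298 / 521 x 100 = 57.2%


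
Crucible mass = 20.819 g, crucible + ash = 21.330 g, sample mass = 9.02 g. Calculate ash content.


Ash mass = 0.511 g
Ash content = 5.67%

Ash mass = 21.330 - 20.819 = 0.511 g
Ash% = 0.511 / 9.02 x 100 = 5.67%


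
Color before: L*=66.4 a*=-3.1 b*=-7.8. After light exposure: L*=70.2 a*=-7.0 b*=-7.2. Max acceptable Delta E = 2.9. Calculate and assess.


Delta E = 5.48
Passes: No


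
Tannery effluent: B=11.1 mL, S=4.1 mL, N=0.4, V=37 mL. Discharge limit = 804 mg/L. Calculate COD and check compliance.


COD = (11.1 - 4.1) x 0.4 x 8000 / 37 = 605.4 mg/L
Limit: 804 mg/L
Compliant: Yes


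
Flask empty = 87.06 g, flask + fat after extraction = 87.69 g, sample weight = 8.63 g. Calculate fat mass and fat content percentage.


Fat mass = 87.69 - 87.06 = 0.63 g
Fat% = 0.63 / 8.63 x 100 = 7.3%


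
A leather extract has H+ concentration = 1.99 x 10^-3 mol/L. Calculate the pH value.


pH = 2.70

pH = -log10[H+]
pH = -log10(1.99 x 10^-3) = 2.70


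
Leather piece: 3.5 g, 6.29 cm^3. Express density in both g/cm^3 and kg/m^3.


Density = 3.5 / 6.29 = 0.556 g/cm^3
Convert: 0.556 x 1000 = 556 kg/m^3


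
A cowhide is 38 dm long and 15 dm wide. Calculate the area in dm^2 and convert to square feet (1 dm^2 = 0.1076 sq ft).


Area = 38 x 15 = 570 dm^2
Conversion: 570 x 0.1076 = 61.33 sq ft


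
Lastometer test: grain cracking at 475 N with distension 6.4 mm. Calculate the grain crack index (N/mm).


Grain crack index = force / distension
Index = 475 / 6.4 = 74.2 N/mm


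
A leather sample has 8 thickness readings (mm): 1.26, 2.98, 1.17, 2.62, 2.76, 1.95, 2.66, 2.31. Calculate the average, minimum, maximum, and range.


Sum = 17.71
Average = 17.71 / 8 = 2.21 mm
Minimum = 1.17 mm
Maximum = 2.98 mm
Range = 2.98 - 1.17 = 1.81 mm


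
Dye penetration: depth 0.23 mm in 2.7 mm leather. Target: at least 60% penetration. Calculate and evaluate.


Penetration = 0.23 / 2.7 x 100 = 8.5%
Target: 60%
Meets target: No


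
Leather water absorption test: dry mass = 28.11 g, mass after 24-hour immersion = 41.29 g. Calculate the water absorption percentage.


46.9%


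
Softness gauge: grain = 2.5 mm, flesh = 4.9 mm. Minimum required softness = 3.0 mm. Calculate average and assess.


Average softness = 3.70 mm
Meets requirement: Yes

Average = (2.5 + 4.9) / 2 = 3.70 mm
Minimum = 3.0 mm
Meets requirement: Yes


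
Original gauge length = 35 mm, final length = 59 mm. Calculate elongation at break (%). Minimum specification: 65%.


Extension = 59 - 35 = 24 mm
Elongation = 24 / 35 x 100 = 68.6%
Minimum required: 65%
Meets specification: Yes


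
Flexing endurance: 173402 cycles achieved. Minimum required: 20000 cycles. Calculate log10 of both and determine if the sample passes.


Achieved: log10 = 5.24
Required: log10 = 4.30
Passes: Yes

log10(173402) = 5.24
log10(20000) = 4.30
Passes: Yes


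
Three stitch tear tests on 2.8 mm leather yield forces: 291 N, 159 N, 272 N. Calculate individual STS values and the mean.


STS1 = 291 / 2.8 = 103.9 N/mm
STS2 = 159 / 2.8 = 56.8 N/mm
STS3 = 272 / 2.8 = 97.1 N/mm
Mean = (103.9 + 56.8 + 97.1) / 3 = 85.9 N/mm


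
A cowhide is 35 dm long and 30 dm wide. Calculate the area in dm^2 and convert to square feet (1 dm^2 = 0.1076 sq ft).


1050 dm^2
112.98 sq ft


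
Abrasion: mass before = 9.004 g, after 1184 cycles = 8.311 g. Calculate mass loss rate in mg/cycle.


0.585 mg/cycle


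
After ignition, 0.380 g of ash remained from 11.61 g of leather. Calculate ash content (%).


Ash% = 0.380 / 11.61 x 100
Ash% = 3.27%


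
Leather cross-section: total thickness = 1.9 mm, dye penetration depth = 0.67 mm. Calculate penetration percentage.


Penetration% = 0.67 / 1.9 x 100
Penetration = 35.3%


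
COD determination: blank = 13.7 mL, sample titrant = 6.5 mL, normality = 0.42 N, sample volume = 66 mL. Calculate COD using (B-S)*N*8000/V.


COD = (13.7 - 6.5) x 0.42 x 8000 / 66
COD = 7.2 x 0.42 x 8000 / 66
COD = 366.5 mg/L


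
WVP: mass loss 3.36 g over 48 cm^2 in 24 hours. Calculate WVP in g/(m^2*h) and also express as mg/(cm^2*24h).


WVP = 29.17 g/(m^2*h)
Daily rate = 70.00 mg/(cm^2*24h)

WVP = 3.36 / (48 x 24) x 10000 = 29.17 g/(m^2*h)
Mass loss in mg = 3.36 x 1000 = 3360 mg
Per cm^2 per 24h in mg: 3360 x 24 / (48 x 24) = 80640 / 1152 = 70.00 mg/(cm^2*24h)


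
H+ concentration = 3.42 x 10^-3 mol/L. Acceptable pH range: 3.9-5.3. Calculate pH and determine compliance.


pH = -log10(3.42 x 10^-3) = 2.47
Range: 3.9 to 5.3
Compliant: No


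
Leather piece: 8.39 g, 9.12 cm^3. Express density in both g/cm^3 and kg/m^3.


Density = 8.39 / 9.12 = 0.920 g/cm^3
Convert: 0.920 x 1000 = 920 kg/m^3


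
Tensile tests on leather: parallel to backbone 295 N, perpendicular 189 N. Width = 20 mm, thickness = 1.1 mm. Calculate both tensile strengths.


Parallel = 13.41 N/mm^2
Perpendicular = 8.59 N/mm^2

Area = 20 x 1.1 = 22.0 mm^2
TS (parallel) = 295 / 22.0 = 13.41 N/mm^2
TS (perpendicular) = 189 / 22.0 = 8.59 N/mm^2


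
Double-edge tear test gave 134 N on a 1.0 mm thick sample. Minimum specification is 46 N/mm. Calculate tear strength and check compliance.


Tear strength = 134.0 N/mm
Compliant: Yes

Tear strength = 134 / 1.0 = 134.0 N/mm
Required minimum = 46 N/mm
Compliant: Yes


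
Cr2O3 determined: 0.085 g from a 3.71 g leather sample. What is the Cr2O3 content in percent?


2.29%


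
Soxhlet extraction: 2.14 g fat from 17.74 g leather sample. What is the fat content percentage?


12.1%

Fat content = 2.14 / 17.74 x 100
Fat = 12.1%


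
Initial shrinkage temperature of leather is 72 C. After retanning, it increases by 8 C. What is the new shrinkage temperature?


New Ts = 72 + 8 = 80 C


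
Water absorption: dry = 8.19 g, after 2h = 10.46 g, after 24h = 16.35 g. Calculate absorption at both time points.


2h absorption = 27.7%
24h absorption = 99.6%

WA (2h) = (10.46 - 8.19) / 8.19 x 100 = 27.7%
WA (24h) = (16.35 - 8.19) / 8.19 x 100 = 99.6%


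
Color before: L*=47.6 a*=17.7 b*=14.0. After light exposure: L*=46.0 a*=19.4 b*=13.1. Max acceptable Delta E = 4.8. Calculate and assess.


Delta E = 2.50
Passes: Yes


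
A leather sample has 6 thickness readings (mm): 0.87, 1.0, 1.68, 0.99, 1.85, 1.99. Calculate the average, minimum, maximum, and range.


Sum = 8.38
Average = 8.38 / 6 = 1.40 mm
Minimum = 0.87 mm
Maximum = 1.99 mm
Range = 1.99 - 0.87 = 1.12 mm


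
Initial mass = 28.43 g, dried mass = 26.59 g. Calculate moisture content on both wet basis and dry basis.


Wet basis = 6.5%
Dry basis = 6.9%

Moisture lost = 28.43 - 26.59 = 1.84 g
Wet basis MC = 1.84 / 28.43 x 100 = 6.5%
Dry basis MC = 1.84 / 26.59 x 100 = 6.9%


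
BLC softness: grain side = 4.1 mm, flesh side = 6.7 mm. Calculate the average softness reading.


Average = (4.1 + 6.7) / 2
Average = 5.40 mm


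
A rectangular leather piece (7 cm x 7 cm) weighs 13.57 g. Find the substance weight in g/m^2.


Area = 7 x 7 = 49 cm^2
SW = 13.57 / 49 x 10000 = 2769.4 g/m^2


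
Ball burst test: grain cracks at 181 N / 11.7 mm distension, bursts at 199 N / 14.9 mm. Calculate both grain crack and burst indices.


Crack index = 181 / 11.7 = 15.5 N/mm
Burst index = 199 / 14.9 = 13.4 N/mm


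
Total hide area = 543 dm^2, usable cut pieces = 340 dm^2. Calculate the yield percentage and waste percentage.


Yield = 340 / 543 x 100 = 62.6%
Waste = 543 - 340 = 203 dm^2
Waste% = 100 - 62.6 = 37.4%


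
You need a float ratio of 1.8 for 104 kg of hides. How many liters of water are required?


Water = hide weight x target ratio
Water = 104 x 1.8 = 187.2 L


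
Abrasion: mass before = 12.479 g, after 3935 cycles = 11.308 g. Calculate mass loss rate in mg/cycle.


Mass loss = 12.479 - 11.308 = 1.171 g
Rate = 1.171 / 3935 x 1000 = 0.298 mg/cycle


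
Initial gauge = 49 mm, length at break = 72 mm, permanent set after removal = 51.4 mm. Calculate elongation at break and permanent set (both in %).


Elongation at break = 46.9%
Permanent set = 4.9%


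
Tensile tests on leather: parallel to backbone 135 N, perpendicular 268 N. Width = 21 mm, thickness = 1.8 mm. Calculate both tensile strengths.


Area = 21 x 1.8 = 37.8 mm^2
TS (parallel) = 135 / 37.8 = 3.57 N/mm^2
TS (perpendicular) = 268 / 37.8 = 7.09 N/mm^2


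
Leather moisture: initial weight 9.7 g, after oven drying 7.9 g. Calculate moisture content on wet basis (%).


18.6%


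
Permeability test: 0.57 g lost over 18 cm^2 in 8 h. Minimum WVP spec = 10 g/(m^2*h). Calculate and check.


WVP = 39.58 g/(m^2*h)
Meets specification: Yes

WVP = 0.57 / (18 x 8) x 10000 = 39.58 g/(m^2*h)
Minimum: 10 g/(m^2*h)
Meets spec: Yes


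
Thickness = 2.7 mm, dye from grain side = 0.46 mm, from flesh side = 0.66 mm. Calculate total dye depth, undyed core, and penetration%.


Total dyed = 1.12 mm
Undyed core = 1.58 mm
Penetration = 41.5%

Total dyed = 0.46 + 0.66 = 1.12 mm
Undyed core = 2.7 - 1.12 = 1.58 mm
Penetration = 1.12 / 2.7 x 100 = 41.5%


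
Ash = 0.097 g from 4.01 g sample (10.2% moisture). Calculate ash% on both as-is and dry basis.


As-is ash% = 0.097 / 4.01 x 100 = 2.42%
Dry mass = 4.01 x (100 - 10.2) / 100 = 3.60098 g
Dry-basis ash% = 0.097 / 3.60098 x 100 = 2.69%


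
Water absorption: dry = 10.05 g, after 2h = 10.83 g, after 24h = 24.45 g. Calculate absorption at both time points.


2h absorption = 7.8%
24h absorption = 143.3%


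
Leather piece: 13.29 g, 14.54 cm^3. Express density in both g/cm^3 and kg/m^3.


Density = 13.29 / 14.54 = 0.914 g/cm^3
Convert: 0.914 x 1000 = 914 kg/m^3


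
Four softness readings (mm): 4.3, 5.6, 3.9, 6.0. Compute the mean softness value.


4.95 mm

Sum = 4.3 + 5.6 + 3.9 + 6.0
Mean = 19.8 / 4 = 4.95 mm


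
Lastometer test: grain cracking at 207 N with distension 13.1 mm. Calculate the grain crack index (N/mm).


Grain crack index = force / distension
Index = 207 / 13.1 = 15.8 N/mm


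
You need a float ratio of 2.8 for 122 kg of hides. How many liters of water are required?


341.6 L

Water = hide weight x target ratio
Water = 122 x 2.8 = 341.6 L


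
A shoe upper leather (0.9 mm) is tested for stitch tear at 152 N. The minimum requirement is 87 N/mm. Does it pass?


STS = 152 / 0.9 = 168.9 N/mm
Minimum required: 87 N/mm
Passes: Yes


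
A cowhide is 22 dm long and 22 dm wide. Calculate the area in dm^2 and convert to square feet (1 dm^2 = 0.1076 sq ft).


Area = 22 x 22 = 484 dm^2
Conversion: 484 x 0.1076 = 52.08 sq ft


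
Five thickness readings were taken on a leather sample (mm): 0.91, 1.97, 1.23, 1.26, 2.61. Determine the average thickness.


Sum = 0.91 + 1.97 + 1.23 + 1.26 + 2.61 = 7.98
Average = 7.98 / 5 = 1.60 mm


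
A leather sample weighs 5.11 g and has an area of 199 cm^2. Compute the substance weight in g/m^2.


Substance weight = mass / area x 10000
SW = 5.11 / 199 x 10000
SW = 256.8 g/m^2


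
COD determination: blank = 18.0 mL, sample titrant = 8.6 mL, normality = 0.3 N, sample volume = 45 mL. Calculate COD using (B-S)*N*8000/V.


501.3 mg/L

COD = (18.0 - 8.6) x 0.3 x 8000 / 45
COD = 9.4 x 0.3 x 8000 / 45
COD = 501.3 mg/L


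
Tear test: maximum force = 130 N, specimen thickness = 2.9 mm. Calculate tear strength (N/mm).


44.8 N/mm

Tear strength = force / thickness
Tear = 130 / 2.9 = 44.8 N/mm


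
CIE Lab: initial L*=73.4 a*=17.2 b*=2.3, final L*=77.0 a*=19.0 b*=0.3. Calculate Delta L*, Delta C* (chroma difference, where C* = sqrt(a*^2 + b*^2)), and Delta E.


Delta L* = 77.0 - 73.4 = 3.6
C1* = sqrt((17.2)^2 + (2.3)^2) = 17.353
C2* = sqrt((19.0)^2 + (0.3)^2) = 19.002
Delta C* = 19.002 - 17.353 = 1.65
Delta E = sqrt((3.6)^2 + (1.8)^2 + (-2.0)^2) = 4.49


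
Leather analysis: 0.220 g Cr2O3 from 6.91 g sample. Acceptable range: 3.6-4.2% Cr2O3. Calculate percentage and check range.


Cr2O3% = 0.220 / 6.91 x 100 = 3.18%
Acceptable range: 3.6 to 4.2%
Within range: No


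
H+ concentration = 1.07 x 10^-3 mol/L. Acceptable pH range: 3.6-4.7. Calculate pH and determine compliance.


pH = -log10(1.07 x 10^-3) = 2.97
Range: 3.6 to 4.7
Compliant: No


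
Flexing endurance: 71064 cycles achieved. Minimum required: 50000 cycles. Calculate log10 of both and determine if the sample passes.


Achieved: log10 = 4.85
Required: log10 = 4.70
Passes: Yes

log10(71064) = 4.85
log10(50000) = 4.70
Passes: Yes


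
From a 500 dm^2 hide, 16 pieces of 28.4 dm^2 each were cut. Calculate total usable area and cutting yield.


Total usable = 16 x 28.4 = 454.4 dm^2
Yield = 454.4 / 500 x 100 = 90.9%


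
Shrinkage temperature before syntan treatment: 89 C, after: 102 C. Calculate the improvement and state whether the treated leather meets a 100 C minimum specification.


Improvement = 102 - 89 = 13 C
Spec check: 102 C >= 100 C? Yes


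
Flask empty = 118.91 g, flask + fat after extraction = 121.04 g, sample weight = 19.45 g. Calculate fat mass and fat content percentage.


Fat mass = 121.04 - 118.91 = 2.13 g
Fat% = 2.13 / 19.45 x 100 = 11.0%


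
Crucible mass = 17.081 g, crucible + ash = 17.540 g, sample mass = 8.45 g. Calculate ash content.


Ash mass = 17.540 - 17.081 = 0.459 g
Ash% = 0.459 / 8.45 x 100 = 5.43%


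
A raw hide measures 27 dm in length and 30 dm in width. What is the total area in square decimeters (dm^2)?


Area = length x width
Area = 27 x 30 = 810 dm^2


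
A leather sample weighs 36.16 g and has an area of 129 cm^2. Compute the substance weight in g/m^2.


Substance weight = mass / area x 10000
SW = 36.16 / 129 x 10000
SW = 2803.1 g/m^2


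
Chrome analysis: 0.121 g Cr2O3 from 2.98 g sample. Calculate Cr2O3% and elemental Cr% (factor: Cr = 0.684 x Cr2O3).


Cr2O3% = 0.121 / 2.98 x 100 = 4.06%
Cr% = 4.06 x 0.684 = 2.78%


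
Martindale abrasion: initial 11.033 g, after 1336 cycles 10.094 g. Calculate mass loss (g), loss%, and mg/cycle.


Loss = 11.033 - 10.094 = 0.939 g
Loss% = 0.939 / 11.033 x 100 = 8.51%
Rate = 0.939 / 1336 x 1000 = 0.703 mg/cycle


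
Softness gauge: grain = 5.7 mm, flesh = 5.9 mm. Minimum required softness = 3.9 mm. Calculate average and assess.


Average = (5.7 + 5.9) / 2 = 5.80 mm
Minimum = 3.9 mm
Meets requirement: Yes


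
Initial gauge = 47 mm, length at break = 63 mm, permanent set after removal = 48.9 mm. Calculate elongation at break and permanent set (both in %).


Elongation at break = 34.0%
Permanent set = 4.0%

Elongation at break = (63 - 47) / 47 x 100 = 34.0%
Permanent set = (48.9 - 47) / 47 x 100 = 4.0%


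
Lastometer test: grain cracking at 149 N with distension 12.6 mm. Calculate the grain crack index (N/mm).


11.8 N/mm

Grain crack index = force / distension
Index = 149 / 12.6 = 11.8 N/mm
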